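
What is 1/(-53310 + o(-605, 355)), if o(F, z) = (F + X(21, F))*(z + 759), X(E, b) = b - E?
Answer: -1/1424644 ≈ -7.0193e-7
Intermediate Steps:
o(F, z) = (-21 + 2*F)*(759 + z) (o(F, z) = (F + (F - 1*21))*(z + 759) = (F + (F - 21))*(759 + z) = (F + (-21 + F))*(759 + z) = (-21 + 2*F)*(759 + z))
1/(-53310 + o(-605, 355)) = 1/(-53310 + (-15939 + 1518*(-605) - 605*355 + 355*(-21 - 605))) = 1/(-53310 + (-15939 - 918390 - 214775 + 355*(-626))) = 1/(-53310 + (-15939 - 918390 - 214775 - 222230)) = 1/(-53310 - 1371334) = 1/(-1424644) = -1/1424644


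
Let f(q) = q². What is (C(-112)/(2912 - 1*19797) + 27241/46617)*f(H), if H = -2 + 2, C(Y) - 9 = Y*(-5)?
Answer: 0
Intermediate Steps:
C(Y) = 9 - 5*Y (C(Y) = 9 + Y*(-5) = 9 - 5*Y)
H = 0
(C(-112)/(2912 - 1*19797) + 27241/46617)*f(H) = ((9 - 5*(-112))/(2912 - 1*19797) + 27241/46617)*0² = ((9 + 560)/(2912 - 19797) + 27241*(1/46617))*0 = (569/(-16885) + 27241/46617)*0 = (569*(-1/16885) + 27241/46617)*0 = (-569/16885 + 27241/46617)*0 = (433439212/787128045)*0 = 0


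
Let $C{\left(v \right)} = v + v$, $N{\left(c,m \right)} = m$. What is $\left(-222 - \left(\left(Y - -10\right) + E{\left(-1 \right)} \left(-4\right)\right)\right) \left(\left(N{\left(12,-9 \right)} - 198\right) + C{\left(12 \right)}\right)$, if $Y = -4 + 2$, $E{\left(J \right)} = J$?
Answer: $42822$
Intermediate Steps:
$C{\left(v \right)} = 2 v$
$Y = -2$
$\left(-222 - \left(\left(Y - -10\right) + E{\left(-1 \right)} \left(-4\right)\right)\right) \left(\left(N{\left(12,-9 \right)} - 198\right) + C{\left(12 \right)}\right) = \left(-222 - \left(\left(-2 - -10\right) - -4\right)\right) \left(\left(-9 - 198\right) + 2 \cdot 12\right) = \left(-222 - \left(\left(-2 + 10\right) + 4\right)\right) \left(-207 + 24\right) = \left(-222 - \left(8 + 4\right)\right) \left(-183\right) = \left(-222 - 12\right) \left(-183\right) = \left(-234\right) \left(-183\right) = 42822$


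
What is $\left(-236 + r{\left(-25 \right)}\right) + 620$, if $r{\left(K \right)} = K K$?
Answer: $1009$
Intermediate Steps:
$r{\left(K \right)} = K^{2}$
$\left(-236 + r{\left(-25 \right)}\right) + 620 = \left(-236 + \left(-25\right)^{2}\right) + 620 = \left(-236 + 625\right) + 620 = 389 + 620 = 1009$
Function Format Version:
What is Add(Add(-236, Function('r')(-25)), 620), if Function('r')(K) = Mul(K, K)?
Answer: 1009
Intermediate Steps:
Function('r')(K) = Pow(K, 2)
Add(Add(-236, Function('r')(-25)), 620) = Add(Add(-236, Pow(-25, 2)), 620) = Add(Add(-236, 625), 620) = Add(389, 620) = 1009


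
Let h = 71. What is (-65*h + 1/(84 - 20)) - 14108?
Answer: -1198271/64 ≈ -18723.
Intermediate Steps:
(-65*h + 1/(84 - 20)) - 14108 = (-65*71 + 1/(84 - 20)) - 14108 = (-4615 + 1/64) - 14108 = -295359/64 - 14108 = -1198271/64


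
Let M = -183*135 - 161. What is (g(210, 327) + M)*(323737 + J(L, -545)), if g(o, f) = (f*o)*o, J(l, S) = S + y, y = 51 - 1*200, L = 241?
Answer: 4650473402862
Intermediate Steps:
y = -149 (y = 51 - 200 = -149)
J(l, S) = -149 + S (J(l, S) = S - 149 = -149 + S)
g(o, f) = f*o²
M = -24866 (M = -24705 - 161 = -24866)
(g(210, 327) + M)*(323737 + J(L, -545)) = (327*210² - 24866)*(323737 + (-149 - 545)) = (327*44100 - 24866)*(323737 - 694) = (14420700 - 24866)*323043 = 14395834*323043 = 4650473402862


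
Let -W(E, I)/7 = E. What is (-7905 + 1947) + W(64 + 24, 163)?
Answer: -6574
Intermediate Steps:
W(E, I) = -7*E
(-7905 + 1947) + W(64 + 24, 163) = (-7905 + 1947) - 7*(64 + 24) = -5958 - 7*88 = -5958 - 616 = -6574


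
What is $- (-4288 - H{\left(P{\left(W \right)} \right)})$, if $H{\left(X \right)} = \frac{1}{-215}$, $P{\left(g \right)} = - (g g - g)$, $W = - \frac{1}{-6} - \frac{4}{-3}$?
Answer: $\frac{921919}{215} \approx 4288.0$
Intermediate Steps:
$W = \frac{3}{2}$ ($W = \left(-1\right) \left(- \frac{1}{6}\right) - - \frac{4}{3} = \frac{1}{6} + \frac{4}{3} = \frac{3}{2} \approx 1.5$)
$P{\left(g \right)} = g - g^{2}$ ($P{\left(g \right)} = - (g^{2} - g) = g - g^{2}$)
$H{\left(X \right)} = - \frac{1}{215}$
$- (-4288 - H{\left(P{\left(W \right)} \right)}) = - (-4288 - - \frac{1}{215}) = - (-4288 + \frac{1}{215}) = \left(-1\right) \left(- \frac{921919}{215}\right) = \frac{921919}{215}$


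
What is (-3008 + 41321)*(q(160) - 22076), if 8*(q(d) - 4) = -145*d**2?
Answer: -18622876536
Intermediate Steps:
q(d) = 4 - 145*d**2/8 (q(d) = 4 + (-145*d**2)/8 = 4 - 145*d**2/8)
(-3008 + 41321)*(q(160) - 22076) = (-3008 + 41321)*((4 - 145/8*160**2) - 22076) = 38313*((4 - 145/8*25600) - 22076) = 38313*((4 - 464000) - 22076) = 38313*(-463996 - 22076) = 38313*(-486072) = -18622876536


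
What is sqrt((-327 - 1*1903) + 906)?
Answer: 2*I*sqrt(331) ≈ 36.387*I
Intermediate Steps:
sqrt((-327 - 1*1903) + 906) = sqrt((-327 - 1903) + 906) = sqrt(-2230 + 906) = sqrt(-1324) = 2*I*sqrt(331)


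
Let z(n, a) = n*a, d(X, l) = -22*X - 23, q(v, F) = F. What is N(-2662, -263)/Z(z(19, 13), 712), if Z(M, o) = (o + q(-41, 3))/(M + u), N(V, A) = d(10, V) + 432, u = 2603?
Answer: 107730/143 ≈ 753.36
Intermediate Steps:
d(X, l) = -23 - 22*X
z(n, a) = a*n
N(V, A) = 189 (N(V, A) = (-23 - 22*10) + 432 = (-23 - 220) + 432 = -243 + 432 = 189)
Z(M, o) = (3 + o)/(2603 + M) (Z(M, o) = (o + 3)/(M + 2603) = (3 + o)/(2603 + M))
N(-2662, -263)/Z(z(19, 13), 712) = 189/(((3 + 712)/(2603 + 13*19))) = 189/((715/(2603 + 247))) = 189/((715/2850)) = 189/(((1/2850)*715)) = 189/(143/570) = 189*(570/143) = 107730/143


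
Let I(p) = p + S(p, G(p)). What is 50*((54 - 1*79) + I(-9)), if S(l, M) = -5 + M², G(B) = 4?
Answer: -1150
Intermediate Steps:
I(p) = 11 + p (I(p) = p + (-5 + 4²) = p + (-5 + 16) = p + 11 = 11 + p)
50*((54 - 1*79) + I(-9)) = 50*((54 - 1*79) + (11 - 9)) = 50*((54 - 79) + 2) = 50*(-25 + 2) = 50*(-23) = -1150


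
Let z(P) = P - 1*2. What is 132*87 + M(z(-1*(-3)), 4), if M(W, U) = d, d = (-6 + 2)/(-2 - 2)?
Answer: 11485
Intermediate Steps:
z(P) = -2 + P (z(P) = P - 2 = -2 + P)
d = 1 (d = -4/(-4) = -4*(-1/4) = 1)
M(W, U) = 1
132*87 + M(z(-1*(-3)), 4) = 132*87 + 1 = 11484 + 1 = 11485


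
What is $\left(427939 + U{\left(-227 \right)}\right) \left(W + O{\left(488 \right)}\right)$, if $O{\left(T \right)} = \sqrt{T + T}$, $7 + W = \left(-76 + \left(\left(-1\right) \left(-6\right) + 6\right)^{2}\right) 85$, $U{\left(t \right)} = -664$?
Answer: $2466658575 + 1709100 \sqrt{61} \approx 2.48 \cdot 10^{9}$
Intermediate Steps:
$W = 5773$ ($W = -7 + \left(-76 + \left(\left(-1\right) \left(-6\right) + 6\right)^{2}\right) 85 = -7 + \left(-76 + \left(6 + 6\right)^{2}\right) 85 = -7 + \left(-76 + 12^{2}\right) 85 = -7 + \left(-76 + 144\right) 85 = -7 + 68 \cdot 85 = -7 + 5780 = 5773$)
$O{\left(T \right)} = \sqrt{2} \sqrt{T}$ ($O{\left(T \right)} = \sqrt{2 T} = \sqrt{2} \sqrt{T}$)
$\left(427939 + U{\left(-227 \right)}\right) \left(W + O{\left(488 \right)}\right) = \left(427939 - 664\right) \left(5773 + \sqrt{2} \sqrt{488}\right) = 427275 \left(5773 + \sqrt{2} \cdot 2 \sqrt{122}\right) = 427275 \left(5773 + 4 \sqrt{61}\right) = 2466658575 + 1709100 \sqrt{61}$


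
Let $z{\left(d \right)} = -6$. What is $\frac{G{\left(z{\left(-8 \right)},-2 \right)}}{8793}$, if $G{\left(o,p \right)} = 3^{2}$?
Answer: $\frac{1}{977} \approx 0.0010235$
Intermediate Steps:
$G{\left(o,p \right)} = 9$
$\frac{G{\left(z{\left(-8 \right)},-2 \right)}}{8793} = \frac{9}{8793} = 9 \cdot \frac{1}{8793} = \frac{1}{977}$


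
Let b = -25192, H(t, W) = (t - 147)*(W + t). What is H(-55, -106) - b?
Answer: 57714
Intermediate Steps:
H(t, W) = (-147 + t)*(W + t)
H(-55, -106) - b = ((-55)**2 - 147*(-106) - 147*(-55) - 106*(-55)) - 1*(-25192) = (3025 + 15582 + 8085 + 5830) + 25192 = 32522 + 25192 = 57714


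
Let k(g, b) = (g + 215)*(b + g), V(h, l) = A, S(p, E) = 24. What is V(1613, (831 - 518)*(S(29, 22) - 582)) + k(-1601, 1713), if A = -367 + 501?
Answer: -155098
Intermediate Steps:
A = 134
V(h, l) = 134
k(g, b) = (215 + g)*(b + g)
V(1613, (831 - 518)*(S(29, 22) - 582)) + k(-1601, 1713) = 134 + ((-1601)² + 215*1713 + 215*(-1601) + 1713*(-1601)) = 134 + (2563201 + 368295 - 344215 - 2742513) = 134 - 155232 = -155098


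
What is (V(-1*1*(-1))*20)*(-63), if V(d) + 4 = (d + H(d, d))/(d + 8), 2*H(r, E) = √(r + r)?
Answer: 4900 - 70*√2 ≈ 4801.0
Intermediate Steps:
H(r, E) = √2*√r/2 (H(r, E) = √(r + r)/2 = √(2*r)/2 = (√2*√r)/2 = √2*√r/2)
V(d) = -4 + (d + √2*√d/2)/(8 + d) (V(d) = -4 + (d + √2*√d/2)/(d + 8) = -4 + (d + √2*√d/2)/(8 + d))
(V(-1*1*(-1))*20)*(-63) = (((-64 - 6*(-1*1)*(-1) + √2*√(-1*1*(-1)))/(2*(8 - 1*1*(-1))))*20)*(-63) = (((-64 - (-6)*(-1) + √2*√(-1*(-1)))/(2*(8 - 1*(-1))))*20)*(-63) = (((-64 - 6*1 + √2*√1)/(2*(8 + 1)))*20)*(-63) = (((½)*(-64 - 6 + √2*1)/9)*20)*(-63) = (((½)*(⅑)*(-64 - 6 + √2))*20)*(-63) = (((½)*(⅑)*(-70 + √2))*20)*(-63) = ((-35/9 + √2/18)*20)*(-63) = (-700/9 + 10*√2/9)*(-63) = 4900 - 70*√2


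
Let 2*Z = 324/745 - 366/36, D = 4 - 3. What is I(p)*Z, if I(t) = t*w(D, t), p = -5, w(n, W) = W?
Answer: -217505/1788 ≈ -121.65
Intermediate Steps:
D = 1
I(t) = t**2 (I(t) = t*t = t**2)
Z = -43501/8940 (Z = (324/745 - 366/36)/2 = (324*(1/745) - 366*1/36)/2 = (324/745 - 61/6)/2 = (1/2)*(-43501/4470) = -43501/8940 ≈ -4.8659)
I(p)*Z = (-5)**2*(-43501/8940) = 25*(-43501/8940) = -217505/1788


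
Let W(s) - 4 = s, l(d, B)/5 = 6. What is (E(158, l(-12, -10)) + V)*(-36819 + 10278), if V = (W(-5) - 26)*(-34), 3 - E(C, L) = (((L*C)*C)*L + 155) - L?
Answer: 596291444964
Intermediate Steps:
l(d, B) = 30 (l(d, B) = 5*6 = 30)
W(s) = 4 + s
E(C, L) = -152 + L - C**2*L**2 (E(C, L) = 3 - ((((L*C)*C)*L + 155) - L) = 3 - ((((C*L)*C)*L + 155) - L) = 3 - (((L*C**2)*L + 155) - L) = 3 - ((C**2*L**2 + 155) - L) = 3 - ((155 + C**2*L**2) - L) = 3 - (155 - L + C**2*L**2) = 3 + (-155 + L - C**2*L**2) = -152 + L - C**2*L**2)
V = 918 (V = ((4 - 5) - 26)*(-34) = (-1 - 26)*(-34) = -27*(-34) = 918)
(E(158, l(-12, -10)) + V)*(-36819 + 10278) = ((-152 + 30 - 1*158**2*30**2) + 918)*(-36819 + 10278) = ((-152 + 30 - 1*24964*900) + 918)*(-26541) = ((-152 + 30 - 22467600) + 918)*(-26541) = (-22467722 + 918)*(-26541) = -22466804*(-26541) = 596291444964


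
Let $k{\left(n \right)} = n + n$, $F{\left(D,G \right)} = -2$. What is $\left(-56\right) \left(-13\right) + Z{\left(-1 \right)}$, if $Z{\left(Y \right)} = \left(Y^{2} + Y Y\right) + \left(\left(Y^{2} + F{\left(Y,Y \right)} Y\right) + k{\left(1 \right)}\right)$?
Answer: $735$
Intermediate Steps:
$k{\left(n \right)} = 2 n$
$Z{\left(Y \right)} = 2 - 2 Y + 3 Y^{2}$ ($Z{\left(Y \right)} = \left(Y^{2} + Y Y\right) + \left(\left(Y^{2} - 2 Y\right) + 2 \cdot 1\right) = \left(Y^{2} + Y^{2}\right) + \left(\left(Y^{2} - 2 Y\right) + 2\right) = 2 Y^{2} + \left(2 + Y^{2} - 2 Y\right) = 2 - 2 Y + 3 Y^{2}$)
$\left(-56\right) \left(-13\right) + Z{\left(-1 \right)} = \left(-56\right) \left(-13\right) + \left(2 - -2 + 3 \left(-1\right)^{2}\right) = 728 + \left(2 + 2 + 3 \cdot 1\right) = 728 + \left(2 + 2 + 3\right) = 728 + 7 = 735$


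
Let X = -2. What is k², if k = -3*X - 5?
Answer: 1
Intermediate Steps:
k = 1 (k = -3*(-2) - 5 = 6 - 5 = 1)
k² = 1² = 1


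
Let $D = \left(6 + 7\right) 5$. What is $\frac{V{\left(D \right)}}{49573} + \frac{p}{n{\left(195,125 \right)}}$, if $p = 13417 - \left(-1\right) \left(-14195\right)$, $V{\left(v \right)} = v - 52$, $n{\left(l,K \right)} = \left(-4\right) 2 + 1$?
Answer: $\frac{38567885}{347011} \approx 111.14$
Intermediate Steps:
$n{\left(l,K \right)} = -7$ ($n{\left(l,K \right)} = -8 + 1 = -7$)
$D = 65$ ($D = 13 \cdot 5 = 65$)
$V{\left(v \right)} = -52 + v$ ($V{\left(v \right)} = v - 52 = -52 + v$)
$p = -778$ ($p = 13417 - 14195 = -778$)
$\frac{V{\left(D \right)}}{49573} + \frac{p}{n{\left(195,125 \right)}} = \frac{-52 + 65}{49573} - \frac{778}{-7} = 13 \cdot \frac{1}{49573} - - \frac{778}{7} = \frac{13}{49573} + \frac{778}{7} = \frac{38567885}{347011}$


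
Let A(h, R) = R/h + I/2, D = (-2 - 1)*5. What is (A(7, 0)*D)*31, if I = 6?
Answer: -1395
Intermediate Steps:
D = -15 (D = -3*5 = -15)
A(h, R) = 3 + R/h (A(h, R) = R/h + 6/2 = R/h + 6*(½) = R/h + 3 = 3 + R/h)
(A(7, 0)*D)*31 = ((3 + 0/7)*(-15))*31 = ((3 + 0*(⅐))*(-15))*31 = ((3 + 0)*(-15))*31 = (3*(-15))*31 = -45*31 = -1395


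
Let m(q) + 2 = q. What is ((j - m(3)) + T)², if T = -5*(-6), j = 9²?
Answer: 12100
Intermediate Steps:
m(q) = -2 + q
j = 81
T = 30
((j - m(3)) + T)² = ((81 - (-2 + 3)) + 30)² = ((81 - 1*1) + 30)² = ((81 - 1) + 30)² = (80 + 30)² = 110² = 12100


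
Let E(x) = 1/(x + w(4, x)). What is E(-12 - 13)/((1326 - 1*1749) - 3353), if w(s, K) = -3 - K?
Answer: 1/11328 ≈ 8.8277e-5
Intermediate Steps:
E(x) = -⅓ (E(x) = 1/(x + (-3 - x)) = 1/(-3) = -⅓)
E(-12 - 13)/((1326 - 1*1749) - 3353) = -1/(3*((1326 - 1*1749) - 3353)) = -1/(3*((1326 - 1749) - 3353)) = -1/(3*(-423 - 3353)) = -⅓/(-3776) = -⅓*(-1/3776) = 1/11328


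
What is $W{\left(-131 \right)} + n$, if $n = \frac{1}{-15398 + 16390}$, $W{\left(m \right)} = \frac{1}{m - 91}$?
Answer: $- \frac{385}{110112} \approx -0.0034964$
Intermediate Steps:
$W{\left(m \right)} = \frac{1}{-91 + m}$ ($W{\left(m \right)} = \frac{1}{m - 91} = \frac{1}{-91 + m}$)
$n = \frac{1}{992} \approx 0.0010081$
$W{\left(-131 \right)} + n = \frac{1}{-91 - 131} + \frac{1}{992} = \frac{1}{-222} + \frac{1}{992} = - \frac{1}{222} + \frac{1}{992} = - \frac{385}{110112}$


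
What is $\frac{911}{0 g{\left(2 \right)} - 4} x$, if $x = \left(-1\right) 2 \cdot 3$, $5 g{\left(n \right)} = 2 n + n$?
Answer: $\frac{2733}{2} \approx 1366.5$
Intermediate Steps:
$g{\left(n \right)} = \frac{3 n}{5}$ ($g{\left(n \right)} = \frac{2 n + n}{5} = \frac{3 n}{5}$)
$x = -6$ ($x = \left(-2\right) 3 = -6$)
$\frac{911}{0 g{\left(2 \right)} - 4} x = \frac{911}{0 \cdot \frac{3}{5} \cdot 2 - 4} \left(-6\right) = \frac{911}{0 \cdot \frac{6}{5} - 4} \left(-6\right) = \frac{911}{0 - 4} \left(-6\right) = \frac{911}{-4} \left(-6\right) = 911 \left(- \frac{1}{4}\right) \left(-6\right) = \left(- \frac{911}{4}\right) \left(-6\right) = \frac{2733}{2}$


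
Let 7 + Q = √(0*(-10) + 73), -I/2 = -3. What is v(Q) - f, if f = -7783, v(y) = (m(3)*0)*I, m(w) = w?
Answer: 7783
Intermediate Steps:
I = 6 (I = -2*(-3) = 6)
Q = -7 + √73 (Q = -7 + √(0*(-10) + 73) = -7 + √(0 + 73) = -7 + √73 ≈ 1.5440)
v(y) = 0 (v(y) = (3*0)*6 = 0*6 = 0)
v(Q) - f = 0 - 1*(-7783) = 0 + 7783 = 7783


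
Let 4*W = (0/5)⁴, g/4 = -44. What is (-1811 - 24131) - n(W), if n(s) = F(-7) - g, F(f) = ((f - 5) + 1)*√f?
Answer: -26118 + 11*I*√7 ≈ -26118.0 + 29.103*I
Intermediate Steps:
g = -176 (g = 4*(-44) = -176)
W = 0 (W = (0/5)⁴/4 = (0*(⅕))⁴/4 = (¼)*0⁴ = (¼)*0 = 0)
F(f) = √f*(-4 + f) (F(f) = ((-5 + f) + 1)*√f = (-4 + f)*√f = √f*(-4 + f))
n(s) = 176 - 11*I*√7 (n(s) = √(-7)*(-4 - 7) - 1*(-176) = (I*√7)*(-11) + 176 = -11*I*√7 + 176 = 176 - 11*I*√7)
(-1811 - 24131) - n(W) = (-1811 - 24131) - (176 - 11*I*√7) = -25942 + (-176 + 11*I*√7) = -26118 + 11*I*√7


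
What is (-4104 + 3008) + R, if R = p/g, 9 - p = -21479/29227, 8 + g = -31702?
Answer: -72554294203/66199155 ≈ -1096.0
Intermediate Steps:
g = -31710 (g = -8 - 31702 = -31710)
p = 284522/29227 (p = 9 - (-21479)/29227 = 9 - 1*(-21479/29227) = 9 + 21479/29227 = 284522/29227 ≈ 9.7349)
R = -20323/66199155 (R = (284522/29227)/(-31710) = (284522/29227)*(-1/31710) = -20323/66199155 ≈ -0.00030700)
(-4104 + 3008) + R = (-4104 + 3008) - 20323/66199155 = -1096 - 20323/66199155 = -72554294203/66199155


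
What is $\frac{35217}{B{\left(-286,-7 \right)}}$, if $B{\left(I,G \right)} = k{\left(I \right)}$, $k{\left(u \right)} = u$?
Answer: $- \frac{2709}{22} \approx -123.14$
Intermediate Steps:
$B{\left(I,G \right)} = I$
$\frac{35217}{B{\left(-286,-7 \right)}} = \frac{35217}{-286} = 35217 \left(- \frac{1}{286}\right) = - \frac{2709}{22}$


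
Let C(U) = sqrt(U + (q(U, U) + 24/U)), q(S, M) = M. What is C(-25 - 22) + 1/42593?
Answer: 1/42593 + I*sqrt(208774)/47 ≈ 2.3478e-5 + 9.7217*I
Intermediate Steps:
C(U) = sqrt(2*U + 24/U) (C(U) = sqrt(U + (U + 24/U)) = sqrt(2*U + 24/U))
C(-25 - 22) + 1/42593 = sqrt(2*(-25 - 22) + 24/(-25 - 22)) + 1/42593 = sqrt(2*(-47) + 24/(-47)) + 1/42593 = sqrt(-94 + 24*(-1/47)) + 1/42593 = sqrt(-94 - 24/47) + 1/42593 = sqrt(-4442/47) + 1/42593 = I*sqrt(208774)/47 + 1/42593 = 1/42593 + I*sqrt(208774)/47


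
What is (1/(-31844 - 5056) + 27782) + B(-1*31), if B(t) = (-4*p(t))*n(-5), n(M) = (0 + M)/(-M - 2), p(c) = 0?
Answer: 1025155799/36900 ≈ 27782.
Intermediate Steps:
n(M) = M/(-2 - M)
B(t) = 0 (B(t) = (-4*0)*(-1*(-5)/(2 - 5)) = 0*(-1*(-5)/(-3)) = 0*(-1*(-5)*(-⅓)) = 0*(-5/3) = 0)
(1/(-31844 - 5056) + 27782) + B(-1*31) = (1/(-31844 - 5056) + 27782) + 0 = (1/(-36900) + 27782) + 0 = (-1/36900 + 27782) + 0 = 1025155799/36900 + 0 = 1025155799/36900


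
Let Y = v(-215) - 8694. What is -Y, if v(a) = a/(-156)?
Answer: 1356049/156 ≈ 8692.6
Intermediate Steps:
v(a) = -a/156 (v(a) = a*(-1/156) = -a/156)
Y = -1356049/156 (Y = -1/156*(-215) - 8694 = 215/156 - 8694 = -1356049/156 ≈ -8692.6)
-Y = -1*(-1356049/156) = 1356049/156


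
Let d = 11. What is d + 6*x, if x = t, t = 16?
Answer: 107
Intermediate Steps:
x = 16
d + 6*x = 11 + 6*16 = 11 + 96 = 107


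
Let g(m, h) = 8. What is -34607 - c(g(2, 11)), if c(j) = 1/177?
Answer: -6125440/177 ≈ -34607.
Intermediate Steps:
c(j) = 1/177
-34607 - c(g(2, 11)) = -34607 - 1*1/177 = -34607 - 1/177 = -6125440/177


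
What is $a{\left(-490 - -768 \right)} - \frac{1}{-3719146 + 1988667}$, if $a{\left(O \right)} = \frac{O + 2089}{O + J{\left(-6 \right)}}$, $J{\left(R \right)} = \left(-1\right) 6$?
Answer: $\frac{4096044065}{470690288} \approx 8.7022$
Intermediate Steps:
$J{\left(R \right)} = -6$
$a{\left(O \right)} = \frac{2089 + O}{-6 + O}$ ($a{\left(O \right)} = \frac{O + 2089}{O - 6} = \frac{2089 + O}{-6 + O}$)
$a{\left(-490 - -768 \right)} - \frac{1}{-3719146 + 1988667} = \frac{2089 - -278}{-6 - -278} - \frac{1}{-3719146 + 1988667} = \frac{2089 + \left(-490 + 768\right)}{-6 + \left(-490 + 768\right)} - \frac{1}{-1730479} = \frac{2089 + 278}{-6 + 278} - - \frac{1}{1730479} = \frac{1}{272} \cdot 2367 + \frac{1}{1730479} = \frac{2367}{272} + \frac{1}{1730479} = \frac{4096044065}{470690288}$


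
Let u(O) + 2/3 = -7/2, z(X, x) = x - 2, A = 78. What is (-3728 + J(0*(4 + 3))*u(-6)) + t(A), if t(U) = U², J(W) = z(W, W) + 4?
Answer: 7043/3 ≈ 2347.7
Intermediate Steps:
z(X, x) = -2 + x
u(O) = -25/6 (u(O) = -⅔ - 7/2 = -25/6)
J(W) = 2 + W (J(W) = (-2 + W) + 4 = 2 + W)
(-3728 + J(0*(4 + 3))*u(-6)) + t(A) = (-3728 + (2 + 0*(4 + 3))*(-25/6)) + 78² = (-3728 + (2 + 0*7)*(-25/6)) + 6084 = (-3728 + (2 + 0)*(-25/6)) + 6084 = (-3728 + 2*(-25/6)) + 6084 = (-3728 - 25/3) + 6084 = -11209/3 + 6084 = 7043/3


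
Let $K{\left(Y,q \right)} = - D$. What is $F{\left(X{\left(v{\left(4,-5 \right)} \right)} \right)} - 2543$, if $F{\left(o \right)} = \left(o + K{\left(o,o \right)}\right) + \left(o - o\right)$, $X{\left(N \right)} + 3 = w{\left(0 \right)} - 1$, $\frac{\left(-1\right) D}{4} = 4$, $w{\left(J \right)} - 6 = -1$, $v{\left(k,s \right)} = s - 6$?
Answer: $-2526$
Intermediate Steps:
$v{\left(k,s \right)} = -6 + s$ ($v{\left(k,s \right)} = s - 6 = -6 + s$)
$w{\left(J \right)} = 5$ ($w{\left(J \right)} = 6 - 1 = 5$)
$D = -16$ ($D = \left(-4\right) 4 = -16$)
$K{\left(Y,q \right)} = 16$ ($K{\left(Y,q \right)} = \left(-1\right) \left(-16\right) = 16$)
$X{\left(N \right)} = 1$ ($X{\left(N \right)} = -3 + \left(5 - 1\right) = -3 + 4 = 1$)
$F{\left(o \right)} = 16 + o$ ($F{\left(o \right)} = \left(o + 16\right) + \left(o - o\right) = \left(16 + o\right) + 0 = 16 + o$)
$F{\left(X{\left(v{\left(4,-5 \right)} \right)} \right)} - 2543 = \left(16 + 1\right) - 2543 = 17 - 2543 = -2526$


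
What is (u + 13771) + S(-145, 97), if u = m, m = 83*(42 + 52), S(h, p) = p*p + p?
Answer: 31079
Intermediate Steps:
S(h, p) = p + p² (S(h, p) = p² + p = p + p²)
m = 7802 (m = 83*94 = 7802)
u = 7802
(u + 13771) + S(-145, 97) = (7802 + 13771) + 97*(1 + 97) = 21573 + 97*98 = 21573 + 9506 = 31079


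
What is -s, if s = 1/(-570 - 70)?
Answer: 1/640 ≈ 0.0015625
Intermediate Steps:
s = -1/640 (s = 1/(-640) = -1/640 ≈ -0.0015625)
-s = -1*(-1/640) = 1/640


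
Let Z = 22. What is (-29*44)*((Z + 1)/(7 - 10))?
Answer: 29348/3 ≈ 9782.7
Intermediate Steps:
(-29*44)*((Z + 1)/(7 - 10)) = (-29*44)*((22 + 1)/(7 - 10)) = -29348/(-3) = -29348*(-1)/3 = -1276*(-23/3) = 29348/3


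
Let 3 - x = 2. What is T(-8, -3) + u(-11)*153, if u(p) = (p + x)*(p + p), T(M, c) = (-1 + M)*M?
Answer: 33732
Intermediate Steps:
x = 1 (x = 3 - 1*2 = 3 - 2 = 1)
T(M, c) = M*(-1 + M)
u(p) = 2*p*(1 + p) (u(p) = (p + 1)*(p + p) = (1 + p)*(2*p) = 2*p*(1 + p))
T(-8, -3) + u(-11)*153 = -8*(-1 - 8) + (2*(-11)*(1 - 11))*153 = -8*(-9) + (2*(-11)*(-10))*153 = 72 + 220*153 = 72 + 33660 = 33732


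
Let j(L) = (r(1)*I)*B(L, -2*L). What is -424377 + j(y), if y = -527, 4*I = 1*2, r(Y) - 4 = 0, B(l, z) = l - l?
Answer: -424377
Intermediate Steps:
B(l, z) = 0
r(Y) = 4 (r(Y) = 4 + 0 = 4)
I = ½ (I = (1*2)/4 = (¼)*2 = ½ ≈ 0.50000)
j(L) = 0 (j(L) = (4*(½))*0 = 2*0 = 0)
-424377 + j(y) = -424377 + 0 = -424377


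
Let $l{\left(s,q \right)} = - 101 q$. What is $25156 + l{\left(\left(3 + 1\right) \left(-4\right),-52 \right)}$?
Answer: $30408$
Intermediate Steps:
$25156 + l{\left(\left(3 + 1\right) \left(-4\right),-52 \right)} = 25156 - -5252 = 25156 + 5252 = 30408$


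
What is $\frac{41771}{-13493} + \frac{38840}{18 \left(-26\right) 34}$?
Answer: $- \frac{148591034}{26837577} \approx -5.5367$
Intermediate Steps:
$\frac{41771}{-13493} + \frac{38840}{18 \left(-26\right) 34} = 41771 \left(- \frac{1}{13493}\right) + \frac{38840}{\left(-468\right) 34} = - \frac{41771}{13493} + \frac{38840}{-15912} = - \frac{41771}{13493} + 38840 \left(- \frac{1}{15912}\right) = - \frac{41771}{13493} - \frac{4855}{1989} = - \frac{148591034}{26837577}$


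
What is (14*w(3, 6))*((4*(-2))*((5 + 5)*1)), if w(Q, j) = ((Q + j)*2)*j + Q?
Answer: -124320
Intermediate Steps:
w(Q, j) = Q + j*(2*Q + 2*j) (w(Q, j) = (2*Q + 2*j)*j + Q = j*(2*Q + 2*j) + Q = Q + j*(2*Q + 2*j))
(14*w(3, 6))*((4*(-2))*((5 + 5)*1)) = (14*(3 + 2*6² + 2*3*6))*((4*(-2))*((5 + 5)*1)) = (14*(3 + 2*36 + 36))*(-80) = (14*(3 + 72 + 36))*(-8*10) = (14*111)*(-80) = 1554*(-80) = -124320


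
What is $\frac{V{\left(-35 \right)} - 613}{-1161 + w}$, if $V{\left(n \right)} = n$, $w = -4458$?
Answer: $\frac{216}{1873} \approx 0.11532$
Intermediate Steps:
$\frac{V{\left(-35 \right)} - 613}{-1161 + w} = \frac{-35 - 613}{-1161 - 4458} = - \frac{648}{-5619} = \left(-648\right) \left(- \frac{1}{5619}\right) = \frac{216}{1873}$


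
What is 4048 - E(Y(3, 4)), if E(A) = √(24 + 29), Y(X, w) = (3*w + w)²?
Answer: 4048 - √53 ≈ 4040.7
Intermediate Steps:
Y(X, w) = 16*w² (Y(X, w) = (4*w)² = 16*w²)
E(A) = √53
4048 - E(Y(3, 4)) = 4048 - √53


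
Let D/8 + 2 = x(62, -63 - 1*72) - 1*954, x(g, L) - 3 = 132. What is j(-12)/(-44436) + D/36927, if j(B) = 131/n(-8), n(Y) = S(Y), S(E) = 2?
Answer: -196182911/1093925448 ≈ -0.17934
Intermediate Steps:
n(Y) = 2
x(g, L) = 135 (x(g, L) = 3 + 132 = 135)
j(B) = 131/2
D = -6568 (D = -16 + 8*(135 - 1*954) = -16 + 8*(135 - 954) = -16 + 8*(-819) = -16 - 6552 = -6568)
j(-12)/(-44436) + D/36927 = (131/2)/(-44436) - 6568/36927 = (131/2)*(-1/44436) - 6568*1/36927 = -131/88872 - 6568/36927 = -196182911/1093925448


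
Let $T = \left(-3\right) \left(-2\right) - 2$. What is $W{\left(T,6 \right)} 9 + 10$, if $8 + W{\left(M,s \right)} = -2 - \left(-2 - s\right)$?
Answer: $-8$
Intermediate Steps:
$T = 4$ ($T = 6 - 2 = 4$)
$W{\left(M,s \right)} = -8 + s$ ($W{\left(M,s \right)} = -8 - - s = -8 + \left(-2 + \left(2 + s\right)\right) = -8 + s$)
$W{\left(T,6 \right)} 9 + 10 = \left(-8 + 6\right) 9 + 10 = \left(-2\right) 9 + 10 = -18 + 10 = -8$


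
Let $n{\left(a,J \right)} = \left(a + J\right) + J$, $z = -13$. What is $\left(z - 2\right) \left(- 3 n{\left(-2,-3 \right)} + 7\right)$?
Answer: $-465$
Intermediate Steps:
$n{\left(a,J \right)} = a + 2 J$ ($n{\left(a,J \right)} = \left(J + a\right) + J = a + 2 J$)
$\left(z - 2\right) \left(- 3 n{\left(-2,-3 \right)} + 7\right) = \left(-13 - 2\right) \left(- 3 \left(-2 + 2 \left(-3\right)\right) + 7\right) = - 15 \left(- 3 \left(-2 - 6\right) + 7\right) = - 15 \left(\left(-3\right) \left(-8\right) + 7\right) = - 15 \left(24 + 7\right) = \left(-15\right) 31 = -465$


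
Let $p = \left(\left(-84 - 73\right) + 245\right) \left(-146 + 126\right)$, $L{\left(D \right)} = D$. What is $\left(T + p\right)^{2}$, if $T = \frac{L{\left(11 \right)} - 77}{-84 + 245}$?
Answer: $\frac{80330297476}{25921} \approx 3.099 \cdot 10^{6}$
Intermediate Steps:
$T = - \frac{66}{161}$ ($T = \frac{11 - 77}{-84 + 245} = - \frac{66}{161} \approx -0.40994$)
$p = -1760$ ($p = \left(-157 + 245\right) \left(-20\right) = 88 \left(-20\right) = -1760$)
$\left(T + p\right)^{2} = \left(- \frac{66}{161} - 1760\right)^{2} = \left(- \frac{283426}{161}\right)^{2} = \frac{80330297476}{25921}$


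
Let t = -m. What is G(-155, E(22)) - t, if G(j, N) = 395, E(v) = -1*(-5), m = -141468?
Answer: -141073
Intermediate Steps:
E(v) = 5
t = 141468 (t = -1*(-141468) = 141468)
G(-155, E(22)) - t = 395 - 1*141468 = 395 - 141468 = -141073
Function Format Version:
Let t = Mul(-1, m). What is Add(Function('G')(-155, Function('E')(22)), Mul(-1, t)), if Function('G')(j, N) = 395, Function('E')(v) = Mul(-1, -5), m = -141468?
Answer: -141073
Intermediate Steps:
Function('E')(v) = 5
t = 141468 (t = Mul(-1, -141468) = 141468)
Add(Function('G')(-155, Function('E')(22)), Mul(-1, t)) = Add(395, Mul(-1, 141468)) = Add(395, -141468) = -141073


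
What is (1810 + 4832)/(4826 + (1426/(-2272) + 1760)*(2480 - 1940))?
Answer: 1886328/271187929 ≈ 0.0069558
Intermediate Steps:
(1810 + 4832)/(4826 + (1426/(-2272) + 1760)*(2480 - 1940)) = 6642/(4826 + (1426*(-1/2272) + 1760)*540) = 6642/(4826 + (-713/1136 + 1760)*540) = 6642/(4826 + (1998647/1136)*540) = 6642/(4826 + 269817345/284) = 6642/(271187929/284) = 6642*(284/271187929) = 1886328/271187929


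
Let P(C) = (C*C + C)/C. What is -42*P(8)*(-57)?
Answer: 21546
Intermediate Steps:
P(C) = (C + C²)/C (P(C) = (C² + C)/C = (C + C²)/C)
-42*P(8)*(-57) = -42*(1 + 8)*(-57) = -42*9*(-57) = -378*(-57) = 21546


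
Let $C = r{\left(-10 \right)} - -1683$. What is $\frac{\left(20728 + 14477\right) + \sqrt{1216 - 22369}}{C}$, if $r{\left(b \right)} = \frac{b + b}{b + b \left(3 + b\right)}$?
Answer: $\frac{105615}{5048} + \frac{3 i \sqrt{21153}}{5048} \approx 20.922 + 0.086435 i$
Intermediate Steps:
$r{\left(b \right)} = \frac{2 b}{b + b \left(3 + b\right)}$
$C = \frac{5048}{3}$ ($C = \frac{2}{4 - 10} - -1683 = \frac{2}{-6} + 1683 = 2 \left(- \frac{1}{6}\right) + 1683 = - \frac{1}{3} + 1683 = \frac{5048}{3} \approx 1682.7$)
$\frac{\left(20728 + 14477\right) + \sqrt{1216 - 22369}}{C} = \frac{\left(20728 + 14477\right) + \sqrt{1216 - 22369}}{\frac{5048}{3}} = \left(35205 + \sqrt{-21153}\right) \frac{3}{5048} = \left(35205 + i \sqrt{21153}\right) \frac{3}{5048} = \frac{105615}{5048} + \frac{3 i \sqrt{21153}}{5048}$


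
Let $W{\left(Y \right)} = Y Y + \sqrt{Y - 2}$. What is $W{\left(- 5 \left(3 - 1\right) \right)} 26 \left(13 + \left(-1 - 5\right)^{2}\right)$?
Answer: $127400 + 2548 i \sqrt{3} \approx 1.274 \cdot 10^{5} + 4413.3 i$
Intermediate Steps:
$W{\left(Y \right)} = Y^{2} + \sqrt{-2 + Y}$
$W{\left(- 5 \left(3 - 1\right) \right)} 26 \left(13 + \left(-1 - 5\right)^{2}\right) = \left(\left(- 5 \left(3 - 1\right)\right)^{2} + \sqrt{-2 - 5 \left(3 - 1\right)}\right) 26 \left(13 + \left(-1 - 5\right)^{2}\right) = \left(\left(- 5 \left(3 + \left(-2 + 1\right)\right)\right)^{2} + \sqrt{-2 - 5 \left(3 + \left(-2 + 1\right)\right)}\right) 26 \left(13 + \left(-6\right)^{2}\right) = \left(\left(- 5 \left(3 - 1\right)\right)^{2} + \sqrt{-2 - 5 \left(3 - 1\right)}\right) 26 \left(13 + 36\right) = \left(\left(\left(-5\right) 2\right)^{2} + \sqrt{-2 - 10}\right) 26 \cdot 49 = \left(\left(-10\right)^{2} + \sqrt{-2 - 10}\right) 26 \cdot 49 = \left(100 + \sqrt{-12}\right) 26 \cdot 49 = \left(100 + 2 i \sqrt{3}\right) 26 \cdot 49 = \left(2600 + 52 i \sqrt{3}\right) 49 = 127400 + 2548 i \sqrt{3}$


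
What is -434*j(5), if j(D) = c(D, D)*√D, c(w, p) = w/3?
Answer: -2170*√5/3 ≈ -1617.4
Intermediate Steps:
c(w, p) = w/3 (c(w, p) = w*(⅓) = w/3)
j(D) = D^(3/2)/3 (j(D) = (D/3)*√D = D^(3/2)/3)
-434*j(5) = -434*5^(3/2)/3 = -434*5*√5/3 = -2170*√5/3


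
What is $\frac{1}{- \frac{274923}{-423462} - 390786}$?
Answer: $- \frac{141154}{55160915403} \approx -2.559 \cdot 10^{-6}$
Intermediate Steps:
$\frac{1}{- \frac{274923}{-423462} - 390786} = \frac{1}{\left(-274923\right) \left(- \frac{1}{423462}\right) - 390786} = \frac{1}{\frac{91641}{141154} - 390786} = \frac{1}{- \frac{55160915403}{141154}} = - \frac{141154}{55160915403}$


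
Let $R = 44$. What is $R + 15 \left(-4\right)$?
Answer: $-16$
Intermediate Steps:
$R + 15 \left(-4\right) = 44 + 15 \left(-4\right) = 44 - 60 = -16$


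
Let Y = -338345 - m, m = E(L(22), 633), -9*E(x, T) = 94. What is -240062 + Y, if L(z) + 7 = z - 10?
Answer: -5205569/9 ≈ -5.7840e+5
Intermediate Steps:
L(z) = -17 + z (L(z) = -7 + (z - 10) = -7 + (-10 + z) = -17 + z)
E(x, T) = -94/9 (E(x, T) = -⅑*94 = -94/9)
m = -94/9 ≈ -10.444
Y = -3045011/9 (Y = -338345 - 1*(-94/9) = -338345 + 94/9 = -3045011/9 ≈ -3.3833e+5)
-240062 + Y = -240062 - 3045011/9 = -5205569/9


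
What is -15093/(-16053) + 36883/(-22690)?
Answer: -83207543/121414190 ≈ -0.68532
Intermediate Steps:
-15093/(-16053) + 36883/(-22690) = -15093*(-1/16053) + 36883*(-1/22690) = 5031/5351 - 36883/22690 = -83207543/121414190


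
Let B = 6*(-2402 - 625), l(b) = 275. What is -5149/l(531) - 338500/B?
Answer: -214319/2497275 ≈ -0.085821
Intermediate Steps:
B = -18162 (B = 6*(-3027) = -18162)
-5149/l(531) - 338500/B = -5149/275 - 338500/(-18162) = -5149*1/275 - 338500*(-1/18162) = -5149/275 + 169250/9081 = -214319/2497275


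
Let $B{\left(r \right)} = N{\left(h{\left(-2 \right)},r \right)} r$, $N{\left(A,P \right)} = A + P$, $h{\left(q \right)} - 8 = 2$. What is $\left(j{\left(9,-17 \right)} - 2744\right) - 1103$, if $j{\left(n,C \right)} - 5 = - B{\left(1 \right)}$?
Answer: $-3853$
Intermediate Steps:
$h{\left(q \right)} = 10$ ($h{\left(q \right)} = 8 + 2 = 10$)
$B{\left(r \right)} = r \left(10 + r\right)$ ($B{\left(r \right)} = \left(10 + r\right) r = r \left(10 + r\right)$)
$j{\left(n,C \right)} = -6$ ($j{\left(n,C \right)} = 5 - 1 \left(10 + 1\right) = 5 - 1 \cdot 11 = 5 - 11 = -6$)
$\left(j{\left(9,-17 \right)} - 2744\right) - 1103 = \left(-6 - 2744\right) - 1103 = -2750 - 1103 = -3853$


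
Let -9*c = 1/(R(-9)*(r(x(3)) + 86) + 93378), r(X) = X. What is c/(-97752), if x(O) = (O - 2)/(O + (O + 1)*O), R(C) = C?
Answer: 5/407347540056 ≈ 1.2275e-11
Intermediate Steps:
x(O) = (-2 + O)/(O + O*(1 + O)) (x(O) = (-2 + O)/(O + (1 + O)*O) = (-2 + O)/(O + O*(1 + O)))
c = -5/4167153 (c = -1/(9*(-9*((-2 + 3)/(3*(2 + 3)) + 86) + 93378)) = -1/(9*(-9*((⅓)*1/5 + 86) + 93378)) = -1/(9*(-9*((⅓)*(⅕)*1 + 86) + 93378)) = -1/(9*(-9*(1/15 + 86) + 93378)) = -1/(9*(-9*1291/15 + 93378)) = -1/(9*(-3873/5 + 93378)) = -1/(9*463017/5) = -⅑*5/463017 = -5/4167153 ≈ -1.1999e-6)
c/(-97752) = -5/4167153/(-97752) = -5/4167153*(-1/97752) = 5/407347540056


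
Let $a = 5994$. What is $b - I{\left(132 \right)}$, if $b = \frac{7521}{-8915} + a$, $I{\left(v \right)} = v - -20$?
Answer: $\frac{52073909}{8915} \approx 5841.2$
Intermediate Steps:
$I{\left(v \right)} = 20 + v$ ($I{\left(v \right)} = v + 20 = 20 + v$)
$b = \frac{53428989}{8915}$ ($b = \frac{7521}{-8915} + 5994 = 7521 \left(- \frac{1}{8915}\right) + 5994 = - \frac{7521}{8915} + 5994 = \frac{53428989}{8915} \approx 5993.2$)
$b - I{\left(132 \right)} = \frac{53428989}{8915} - \left(20 + 132\right) = \frac{53428989}{8915} - 152 = \frac{52073909}{8915}$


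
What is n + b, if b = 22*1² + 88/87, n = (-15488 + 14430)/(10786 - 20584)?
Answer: 47603/2059 ≈ 23.119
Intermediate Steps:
n = 23/213 (n = -1058/(-9798) = -1058*(-1/9798) = 23/213 ≈ 0.10798)
b = 2002/87 (b = 22*1 + 88*(1/87) = 22 + 88/87 = 2002/87 ≈ 23.012)
n + b = 23/213 + 2002/87 = 47603/2059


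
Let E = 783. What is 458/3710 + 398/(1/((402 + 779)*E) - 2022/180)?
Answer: -971907079471/27527459855 ≈ -35.307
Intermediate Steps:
458/3710 + 398/(1/((402 + 779)*E) - 2022/180) = 458/3710 + 398/(1/((402 + 779)*783) - 2022/180) = 458*(1/3710) + 398/((1/783)/1181 - 2022*1/180) = 229/1855 + 398/((1/1181)*(1/783) - 337/30) = 229/1855 + 398/(1/924723 - 337/30) = 229/1855 + 398/(-103877207/9247230) = 229/1855 + 398*(-9247230/103877207) = 229/1855 - 3680397540/103877207 = -971907079471/27527459855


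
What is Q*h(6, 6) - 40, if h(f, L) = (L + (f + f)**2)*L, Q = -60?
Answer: -54040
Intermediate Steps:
h(f, L) = L*(L + 4*f**2) (h(f, L) = (L + (2*f)**2)*L = (L + 4*f**2)*L = L*(L + 4*f**2))
Q*h(6, 6) - 40 = -360*(6 + 4*6**2) - 40 = -360*(6 + 4*36) - 40 = -360*(6 + 144) - 40 = -360*150 - 40 = -60*900 - 40 = -54000 - 40 = -54040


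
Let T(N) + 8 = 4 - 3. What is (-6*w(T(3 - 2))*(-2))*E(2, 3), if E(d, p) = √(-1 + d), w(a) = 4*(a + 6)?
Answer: -48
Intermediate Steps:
T(N) = -7 (T(N) = -8 + (4 - 3) = -8 + 1 = -7)
w(a) = 24 + 4*a (w(a) = 4*(6 + a) = 24 + 4*a)
(-6*w(T(3 - 2))*(-2))*E(2, 3) = (-6*(24 + 4*(-7))*(-2))*√(-1 + 2) = (-6*(24 - 28)*(-2))*√1 = (-6*(-4)*(-2))*1 = (24*(-2))*1 = -48*1 = -48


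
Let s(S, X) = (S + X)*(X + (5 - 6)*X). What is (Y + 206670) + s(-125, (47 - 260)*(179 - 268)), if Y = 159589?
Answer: 366259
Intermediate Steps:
s(S, X) = 0 (s(S, X) = (S + X)*(X - X) = (S + X)*0 = 0)
(Y + 206670) + s(-125, (47 - 260)*(179 - 268)) = (159589 + 206670) + 0 = 366259 + 0 = 366259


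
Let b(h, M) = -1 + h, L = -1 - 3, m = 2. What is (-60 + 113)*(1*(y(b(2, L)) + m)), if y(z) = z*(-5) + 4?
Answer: 53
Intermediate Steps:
L = -4
y(z) = 4 - 5*z (y(z) = -5*z + 4 = 4 - 5*z)
(-60 + 113)*(1*(y(b(2, L)) + m)) = (-60 + 113)*(1*((4 - 5*(-1 + 2)) + 2)) = 53*(1*((4 - 5*1) + 2)) = 53*(1*((4 - 5) + 2)) = 53*(1*(-1 + 2)) = 53*(1*1) = 53*1 = 53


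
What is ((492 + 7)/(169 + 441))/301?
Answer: 499/183610 ≈ 0.0027177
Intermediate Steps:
((492 + 7)/(169 + 441))/301 = (499/610)*(1/301) = 499/183610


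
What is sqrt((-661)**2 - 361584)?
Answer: sqrt(75337) ≈ 274.48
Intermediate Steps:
sqrt((-661)**2 - 361584) = sqrt(436921 - 361584) = sqrt(75337)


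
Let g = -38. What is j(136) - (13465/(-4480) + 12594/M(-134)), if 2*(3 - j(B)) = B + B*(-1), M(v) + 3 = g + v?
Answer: 1746557/22400 ≈ 77.971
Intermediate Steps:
M(v) = -41 + v (M(v) = -3 + (-38 + v) = -41 + v)
j(B) = 3 (j(B) = 3 - (B + B*(-1))/2 = 3 - (B - B)/2 = 3 - 1/2*0 = 3 + 0 = 3)
j(136) - (13465/(-4480) + 12594/M(-134)) = 3 - (13465/(-4480) + 12594/(-41 - 134)) = 3 - (13465*(-1/4480) + 12594/(-175)) = 3 - (-2693/896 + 12594*(-1/175)) = 3 - (-2693/896 - 12594/175) = 3 - 1*(-1679357/22400) = 3 + 1679357/22400 = 1746557/22400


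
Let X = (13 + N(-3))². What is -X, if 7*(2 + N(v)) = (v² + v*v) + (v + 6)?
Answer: -196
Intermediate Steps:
N(v) = -8/7 + v/7 + 2*v²/7 (N(v) = -2 + ((v² + v*v) + (v + 6))/7 = -2 + ((v² + v²) + (6 + v))/7 = -2 + (2*v² + (6 + v))/7 = -2 + (6 + v + 2*v²)/7 = -2 + (6/7 + v/7 + 2*v²/7) = -8/7 + v/7 + 2*v²/7)
X = 196 (X = (13 + (-8/7 + (⅐)*(-3) + (2/7)*(-3)²))² = (13 + (-8/7 - 3/7 + (2/7)*9))² = (13 + (-8/7 - 3/7 + 18/7))² = (13 + 1)² = 14² = 196)
-X = -1*196 = -196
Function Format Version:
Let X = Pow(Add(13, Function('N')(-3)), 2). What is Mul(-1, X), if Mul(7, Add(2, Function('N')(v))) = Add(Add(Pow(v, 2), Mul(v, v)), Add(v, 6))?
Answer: -196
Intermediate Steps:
Function('N')(v) = Add(Rational(-8, 7), Mul(Rational(1, 7), v), Mul(Rational(2, 7), Pow(v, 2))) (Function('N')(v) = Add(-2, Mul(Rational(1, 7), Add(Add(Pow(v, 2), Mul(v, v)), Add(v, 6)))) = Add(-2, Mul(Rational(1, 7), Add(Add(Pow(v, 2), Pow(v, 2)), Add(6, v)))) = Add(-2, Mul(Rational(1, 7), Add(Mul(2, Pow(v, 2)), Add(6, v)))) = Add(-2, Mul(Rational(1, 7), Add(6, v, Mul(2, Pow(v, 2))))) = Add(-2, Add(Rational(6, 7), Mul(Rational(1, 7), v), Mul(Rational(2, 7), Pow(v, 2)))) = Add(Rational(-8, 7), Mul(Rational(1, 7), v), Mul(Rational(2, 7), Pow(v, 2))))
X = 196 (X = Pow(Add(13, Add(Rational(-8, 7), Mul(Rational(1, 7), -3), Mul(Rational(2, 7), Pow(-3, 2)))), 2) = Pow(Add(13, Add(Rational(-8, 7), Rational(-3, 7), Mul(Rational(2, 7), 9))), 2) = Pow(Add(13, Add(Rational(-8, 7), Rational(-3, 7), Rational(18, 7))), 2) = Pow(Add(13, 1), 2) = Pow(14, 2) = 196)
Mul(-1, X) = Mul(-1, 196) = -196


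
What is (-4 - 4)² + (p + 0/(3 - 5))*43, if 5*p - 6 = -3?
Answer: 449/5 ≈ 89.800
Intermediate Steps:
p = ⅗ (p = 6/5 + (⅕)*(-3) = 6/5 - ⅗ = ⅗ ≈ 0.60000)
(-4 - 4)² + (p + 0/(3 - 5))*43 = (-4 - 4)² + (⅗ + 0/(3 - 5))*43 = (-8)² + (⅗ + 0/(-2))*43 = 64 + (⅗ + 0*(-½))*43 = 64 + (⅗ + 0)*43 = 64 + (⅗)*43 = 64 + 129/5 = 449/5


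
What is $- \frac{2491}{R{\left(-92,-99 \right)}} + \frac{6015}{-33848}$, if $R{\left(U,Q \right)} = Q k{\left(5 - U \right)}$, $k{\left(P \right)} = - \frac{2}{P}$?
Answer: $- \frac{4089890833}{3350952} \approx -1220.5$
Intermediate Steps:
$R{\left(U,Q \right)} = - \frac{2 Q}{5 - U}$ ($R{\left(U,Q \right)} = Q \left(- \frac{2}{5 - U}\right) = - \frac{2 Q}{5 - U}$)
$- \frac{2491}{R{\left(-92,-99 \right)}} + \frac{6015}{-33848} = - \frac{2491}{2 \left(-99\right) \frac{1}{-5 - 92}} + \frac{6015}{-33848} = - \frac{2491}{2 \left(-99\right) \frac{1}{-97}} + 6015 \left(- \frac{1}{33848}\right) = - \frac{2491}{2 \left(-99\right) \left(- \frac{1}{97}\right)} - \frac{6015}{33848} = - \frac{2491}{\frac{198}{97}} - \frac{6015}{33848} = \left(-2491\right) \frac{97}{198} - \frac{6015}{33848} = - \frac{241627}{198} - \frac{6015}{33848} = - \frac{4089890833}{3350952}$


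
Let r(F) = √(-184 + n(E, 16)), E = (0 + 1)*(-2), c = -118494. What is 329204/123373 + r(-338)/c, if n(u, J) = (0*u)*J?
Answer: 329204/123373 - I*√46/59247 ≈ 2.6684 - 0.00011448*I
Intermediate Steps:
E = -2 (E = 1*(-2) = -2)
n(u, J) = 0 (n(u, J) = 0*J = 0)
r(F) = 2*I*√46 (r(F) = √(-184 + 0) = √(-184) = 2*I*√46)
329204/123373 + r(-338)/c = 329204/123373 + (2*I*√46)/(-118494) = 329204*(1/123373) + (2*I*√46)*(-1/118494) = 329204/123373 - I*√46/59247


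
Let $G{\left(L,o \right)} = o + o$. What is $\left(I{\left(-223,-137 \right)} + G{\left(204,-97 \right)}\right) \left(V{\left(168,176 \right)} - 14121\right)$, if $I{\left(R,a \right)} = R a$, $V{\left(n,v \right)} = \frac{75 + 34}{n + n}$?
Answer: $- \frac{48010071093}{112} \approx -4.2866 \cdot 10^{8}$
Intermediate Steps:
$V{\left(n,v \right)} = \frac{109}{2 n}$
$G{\left(L,o \right)} = 2 o$
$\left(I{\left(-223,-137 \right)} + G{\left(204,-97 \right)}\right) \left(V{\left(168,176 \right)} - 14121\right) = \left(\left(-223\right) \left(-137\right) + 2 \left(-97\right)\right) \left(\frac{109}{2 \cdot 168} - 14121\right) = \left(30551 - 194\right) \left(\frac{109}{2} \cdot \frac{1}{168} - 14121\right) = 30357 \left(\frac{109}{336} - 14121\right) = 30357 \left(- \frac{4744547}{336}\right) = - \frac{48010071093}{112}$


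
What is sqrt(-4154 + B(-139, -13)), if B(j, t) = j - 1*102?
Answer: I*sqrt(4395) ≈ 66.295*I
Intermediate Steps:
B(j, t) = -102 + j (B(j, t) = j - 102 = -102 + j)
sqrt(-4154 + B(-139, -13)) = sqrt(-4154 + (-102 - 139)) = sqrt(-4154 - 241) = sqrt(-4395) = I*sqrt(4395)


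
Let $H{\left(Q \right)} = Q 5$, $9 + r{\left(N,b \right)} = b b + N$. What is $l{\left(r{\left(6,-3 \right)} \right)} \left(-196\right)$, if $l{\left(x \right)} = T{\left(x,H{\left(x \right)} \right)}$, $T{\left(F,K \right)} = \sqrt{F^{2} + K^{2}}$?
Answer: $- 1176 \sqrt{26} \approx -5996.4$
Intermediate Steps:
$r{\left(N,b \right)} = -9 + N + b^{2}$ ($r{\left(N,b \right)} = -9 + \left(b b + N\right) = -9 + \left(b^{2} + N\right) = -9 + \left(N + b^{2}\right) = -9 + N + b^{2}$)
$H{\left(Q \right)} = 5 Q$
$l{\left(x \right)} = \sqrt{26} \sqrt{x^{2}}$ ($l{\left(x \right)} = \sqrt{x^{2} + \left(5 x\right)^{2}} = \sqrt{x^{2} + 25 x^{2}} = \sqrt{26 x^{2}} = \sqrt{26} \sqrt{x^{2}}$)
$l{\left(r{\left(6,-3 \right)} \right)} \left(-196\right) = \sqrt{26} \sqrt{\left(-9 + 6 + \left(-3\right)^{2}\right)^{2}} \left(-196\right) = \sqrt{26} \sqrt{\left(-9 + 6 + 9\right)^{2}} \left(-196\right) = \sqrt{26} \sqrt{6^{2}} \left(-196\right) = \sqrt{26} \sqrt{36} \left(-196\right) = \sqrt{26} \cdot 6 \left(-196\right) = 6 \sqrt{26} \left(-196\right) = - 1176 \sqrt{26}$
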